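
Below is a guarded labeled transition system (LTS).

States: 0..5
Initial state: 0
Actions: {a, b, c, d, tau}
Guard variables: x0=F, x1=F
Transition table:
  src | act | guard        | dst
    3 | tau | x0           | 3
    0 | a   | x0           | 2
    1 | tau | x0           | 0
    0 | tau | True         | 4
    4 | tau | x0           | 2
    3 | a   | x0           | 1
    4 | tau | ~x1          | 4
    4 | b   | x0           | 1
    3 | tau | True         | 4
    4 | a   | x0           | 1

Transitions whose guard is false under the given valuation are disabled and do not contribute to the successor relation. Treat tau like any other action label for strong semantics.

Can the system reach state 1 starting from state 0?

After dropping false guards: 3 live edges.
L0 = {0}
L1 = {4}  now seen {0,4}
Reachable = {0,4}

Answer: UNREACHABLE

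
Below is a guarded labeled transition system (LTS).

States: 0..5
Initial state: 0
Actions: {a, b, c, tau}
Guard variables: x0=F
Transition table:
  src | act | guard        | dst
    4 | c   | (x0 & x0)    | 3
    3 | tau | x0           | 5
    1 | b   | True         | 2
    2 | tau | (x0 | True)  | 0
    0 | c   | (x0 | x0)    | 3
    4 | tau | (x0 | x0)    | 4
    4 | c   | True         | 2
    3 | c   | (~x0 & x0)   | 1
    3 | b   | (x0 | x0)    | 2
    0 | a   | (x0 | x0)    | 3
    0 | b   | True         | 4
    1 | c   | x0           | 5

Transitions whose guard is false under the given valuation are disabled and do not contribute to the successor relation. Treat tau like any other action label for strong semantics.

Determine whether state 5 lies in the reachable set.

Guard filter leaves 4 enabled edge(s).
L0 = {0}
L1 = {4}  total {0,4}
L2 = {2}  total {0,2,4}
Reach set: {0,2,4}

Answer: UNREACHABLE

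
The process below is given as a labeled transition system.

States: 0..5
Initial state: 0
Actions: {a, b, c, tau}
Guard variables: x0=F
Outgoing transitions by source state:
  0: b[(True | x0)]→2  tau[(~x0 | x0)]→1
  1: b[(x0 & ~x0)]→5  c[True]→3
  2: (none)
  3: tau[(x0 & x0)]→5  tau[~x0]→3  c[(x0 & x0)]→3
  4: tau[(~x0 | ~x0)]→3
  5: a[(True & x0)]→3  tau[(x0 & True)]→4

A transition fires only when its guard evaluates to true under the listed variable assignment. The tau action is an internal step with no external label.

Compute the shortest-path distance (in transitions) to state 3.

Breadth-first toward 3:
  L0 = {0}
  L1 = {1,2}
  L2 = {3}
depth(3)=2, e.g. tau·c

Answer: 2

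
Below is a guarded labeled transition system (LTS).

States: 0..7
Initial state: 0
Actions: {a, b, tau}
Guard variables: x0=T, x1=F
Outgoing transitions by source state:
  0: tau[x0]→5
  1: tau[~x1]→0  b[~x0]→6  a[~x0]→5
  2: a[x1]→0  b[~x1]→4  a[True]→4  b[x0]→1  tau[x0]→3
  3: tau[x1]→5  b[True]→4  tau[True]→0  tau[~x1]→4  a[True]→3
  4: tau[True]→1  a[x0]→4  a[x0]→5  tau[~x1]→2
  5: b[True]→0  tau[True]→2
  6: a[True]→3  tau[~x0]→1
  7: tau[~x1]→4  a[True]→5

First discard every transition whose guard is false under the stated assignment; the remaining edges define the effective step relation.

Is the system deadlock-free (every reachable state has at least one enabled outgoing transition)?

Answer: DEADLOCK-FREE

Analysis:
Reachable = {0,1,2,3,4,5}
  0: tau→5  [1 exit(s)]
  1: tau→0  [1 exit(s)]
  2: a→4  b→1  b→4  tau→3  [4 exit(s)]
  3: a→3  b→4  tau→0  tau→4  [4 exit(s)]
  4: a→4  a→5  tau→1  tau→2  [4 exit(s)]
  5: b→0  tau→2  [2 exit(s)]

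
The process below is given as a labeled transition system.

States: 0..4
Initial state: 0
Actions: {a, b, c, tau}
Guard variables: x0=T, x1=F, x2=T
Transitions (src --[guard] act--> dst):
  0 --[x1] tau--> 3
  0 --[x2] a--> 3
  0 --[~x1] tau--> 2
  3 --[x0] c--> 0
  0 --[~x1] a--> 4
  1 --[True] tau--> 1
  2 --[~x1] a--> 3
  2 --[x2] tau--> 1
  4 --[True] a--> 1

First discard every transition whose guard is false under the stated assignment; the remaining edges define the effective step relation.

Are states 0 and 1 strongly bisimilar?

Bisimulation quotient by refinement:
  π0 = {{0,1,2,3,4}}
  π1 = {{0,2},{1},{3},{4}}
  π2 = {{0},{1},{2},{3},{4}}
Fixed point at round 3; 5 class(es).
0∈{0}, 1∈{1}

Answer: NOT BISIMILAR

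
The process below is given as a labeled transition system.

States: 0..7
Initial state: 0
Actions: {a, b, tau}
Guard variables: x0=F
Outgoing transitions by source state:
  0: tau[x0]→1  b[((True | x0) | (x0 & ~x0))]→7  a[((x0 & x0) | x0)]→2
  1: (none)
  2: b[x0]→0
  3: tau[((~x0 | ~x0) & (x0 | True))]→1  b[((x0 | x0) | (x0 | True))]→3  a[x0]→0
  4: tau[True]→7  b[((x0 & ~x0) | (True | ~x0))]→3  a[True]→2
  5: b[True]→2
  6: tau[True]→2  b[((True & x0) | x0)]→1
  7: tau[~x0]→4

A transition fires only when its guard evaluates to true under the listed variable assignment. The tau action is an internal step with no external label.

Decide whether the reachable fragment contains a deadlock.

Answer: DEADLOCK at state 1

Working:
Reach set: {0,1,2,3,4,7}
  0: b→7  [1 out]
  1: ∅  [STUCK]
  2: ∅  [STUCK]
  3: b→3  tau→1  [2 out]
  4: a→2  b→3  tau→7  [3 out]
  7: tau→4  [1 out]
trace reaching 1: b·tau·b·tau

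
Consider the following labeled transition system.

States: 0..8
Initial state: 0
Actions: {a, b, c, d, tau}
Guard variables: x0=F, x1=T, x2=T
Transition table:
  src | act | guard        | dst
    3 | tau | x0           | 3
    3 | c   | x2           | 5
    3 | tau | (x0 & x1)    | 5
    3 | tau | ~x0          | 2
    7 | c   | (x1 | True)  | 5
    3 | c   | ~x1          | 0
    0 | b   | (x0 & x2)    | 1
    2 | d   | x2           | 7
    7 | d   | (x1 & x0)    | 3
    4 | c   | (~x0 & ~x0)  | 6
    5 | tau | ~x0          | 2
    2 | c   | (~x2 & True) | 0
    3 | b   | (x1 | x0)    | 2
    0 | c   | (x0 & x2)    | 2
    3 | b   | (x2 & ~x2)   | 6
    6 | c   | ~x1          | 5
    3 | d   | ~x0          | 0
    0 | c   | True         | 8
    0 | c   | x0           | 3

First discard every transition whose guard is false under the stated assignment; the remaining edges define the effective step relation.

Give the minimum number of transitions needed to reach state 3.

Breadth-first toward 3:
  L0 = {0}
  L1 = {8}
3 never appears.

Answer: UNREACHABLE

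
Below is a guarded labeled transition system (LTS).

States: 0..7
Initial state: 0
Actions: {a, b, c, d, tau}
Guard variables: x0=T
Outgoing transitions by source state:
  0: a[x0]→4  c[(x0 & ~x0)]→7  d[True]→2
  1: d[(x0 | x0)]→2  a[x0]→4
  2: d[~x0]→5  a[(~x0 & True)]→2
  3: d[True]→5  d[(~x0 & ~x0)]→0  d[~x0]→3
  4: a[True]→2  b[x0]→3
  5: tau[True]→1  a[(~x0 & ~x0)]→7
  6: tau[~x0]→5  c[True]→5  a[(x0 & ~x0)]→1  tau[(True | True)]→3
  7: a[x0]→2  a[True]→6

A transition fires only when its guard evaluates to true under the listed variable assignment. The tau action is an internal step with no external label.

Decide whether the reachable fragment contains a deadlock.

Reach set: {0,1,2,3,4,5}
  0: a→4  d→2  [2 exit(s)]
  1: a→4  d→2  [2 exit(s)]
  2: ∅  [STUCK]
  3: d→5  [1 exit(s)]
  4: a→2  b→3  [2 exit(s)]
  5: tau→1  [1 exit(s)]
trace reaching 2: d

Answer: DEADLOCK at state 2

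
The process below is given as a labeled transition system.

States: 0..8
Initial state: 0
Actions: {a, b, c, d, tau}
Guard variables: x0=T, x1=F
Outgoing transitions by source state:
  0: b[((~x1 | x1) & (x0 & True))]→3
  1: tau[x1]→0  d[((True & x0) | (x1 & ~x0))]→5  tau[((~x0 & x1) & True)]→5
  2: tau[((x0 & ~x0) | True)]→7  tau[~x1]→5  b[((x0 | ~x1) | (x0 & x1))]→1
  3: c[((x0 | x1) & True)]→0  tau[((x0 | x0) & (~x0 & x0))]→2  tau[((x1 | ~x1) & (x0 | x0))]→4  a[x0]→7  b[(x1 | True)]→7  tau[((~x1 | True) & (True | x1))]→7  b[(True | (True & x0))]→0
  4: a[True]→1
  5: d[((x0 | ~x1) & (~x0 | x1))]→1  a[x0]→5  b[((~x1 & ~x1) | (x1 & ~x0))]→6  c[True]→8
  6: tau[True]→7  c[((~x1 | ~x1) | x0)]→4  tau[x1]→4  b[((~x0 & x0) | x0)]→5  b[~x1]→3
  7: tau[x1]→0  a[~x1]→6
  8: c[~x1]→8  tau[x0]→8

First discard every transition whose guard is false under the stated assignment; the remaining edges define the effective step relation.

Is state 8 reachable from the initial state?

Answer: REACHABLE

Analysis:
22 transition(s) survive guard evaluation.
L0 = {0}
L1 = {3}  now seen {0,3}
L2 = {4,7}  now seen {0,3,4,7}
L3 = {1,6}  now seen {0,1,3,4,6,7}
L4 = {5}  now seen {0,1,3,4,5,6,7}
L5 = {8}  now seen {0,1,3,4,5,6,7,8}
Reach set: {0,1,3,4,5,6,7,8}
Path to 8: b·tau·a·d·c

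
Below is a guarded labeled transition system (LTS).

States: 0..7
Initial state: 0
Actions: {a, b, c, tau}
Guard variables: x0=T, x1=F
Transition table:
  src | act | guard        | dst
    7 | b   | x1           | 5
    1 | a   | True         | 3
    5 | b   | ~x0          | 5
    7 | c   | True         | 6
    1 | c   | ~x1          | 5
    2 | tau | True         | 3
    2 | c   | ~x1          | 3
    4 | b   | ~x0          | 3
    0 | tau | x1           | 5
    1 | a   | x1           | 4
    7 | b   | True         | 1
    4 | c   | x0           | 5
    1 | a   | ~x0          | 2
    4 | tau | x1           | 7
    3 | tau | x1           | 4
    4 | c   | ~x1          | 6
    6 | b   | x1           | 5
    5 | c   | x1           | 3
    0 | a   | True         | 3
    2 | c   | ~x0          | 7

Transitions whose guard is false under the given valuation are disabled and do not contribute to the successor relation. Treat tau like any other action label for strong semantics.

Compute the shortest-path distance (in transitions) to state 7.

Answer: UNREACHABLE

Trace:
Layered search for 7:
  L0 = {0}
  L1 = {3}
7 never appears.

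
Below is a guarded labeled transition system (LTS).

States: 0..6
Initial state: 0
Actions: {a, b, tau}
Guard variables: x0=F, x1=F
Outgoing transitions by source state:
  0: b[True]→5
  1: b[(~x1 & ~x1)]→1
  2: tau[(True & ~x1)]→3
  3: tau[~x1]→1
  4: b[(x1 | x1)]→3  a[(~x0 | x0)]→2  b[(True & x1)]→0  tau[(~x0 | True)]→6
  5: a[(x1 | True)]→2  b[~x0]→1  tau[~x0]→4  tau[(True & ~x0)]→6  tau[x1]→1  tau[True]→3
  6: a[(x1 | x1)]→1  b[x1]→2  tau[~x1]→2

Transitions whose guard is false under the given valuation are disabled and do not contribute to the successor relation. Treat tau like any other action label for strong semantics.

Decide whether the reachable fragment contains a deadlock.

Answer: DEADLOCK-FREE

Analysis:
Reachable = {0,1,2,3,4,5,6}
  0: b→5  [deg 1]
  1: b→1  [deg 1]
  2: tau→3  [deg 1]
  3: tau→1  [deg 1]
  4: a→2  tau→6  [deg 2]
  5: a→2  b→1  tau→3  tau→4  tau→6  [deg 5]
  6: tau→2  [deg 1]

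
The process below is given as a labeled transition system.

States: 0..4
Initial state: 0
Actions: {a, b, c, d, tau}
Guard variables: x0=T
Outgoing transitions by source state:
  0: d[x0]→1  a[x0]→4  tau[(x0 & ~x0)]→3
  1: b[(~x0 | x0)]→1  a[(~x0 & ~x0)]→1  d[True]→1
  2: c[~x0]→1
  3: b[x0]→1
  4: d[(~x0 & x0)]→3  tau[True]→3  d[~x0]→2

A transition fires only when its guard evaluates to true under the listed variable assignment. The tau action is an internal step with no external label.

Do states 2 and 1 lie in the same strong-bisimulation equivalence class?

Answer: NOT BISIMILAR

Analysis:
Compute ~ classes (split until stable):
  round 0: {{0,1,2,3,4}}
  round 1: {{0},{1},{2},{3},{4}}
Fixed point at round 2; 5 class(es).
class of 2: {2}; class of 1: {1}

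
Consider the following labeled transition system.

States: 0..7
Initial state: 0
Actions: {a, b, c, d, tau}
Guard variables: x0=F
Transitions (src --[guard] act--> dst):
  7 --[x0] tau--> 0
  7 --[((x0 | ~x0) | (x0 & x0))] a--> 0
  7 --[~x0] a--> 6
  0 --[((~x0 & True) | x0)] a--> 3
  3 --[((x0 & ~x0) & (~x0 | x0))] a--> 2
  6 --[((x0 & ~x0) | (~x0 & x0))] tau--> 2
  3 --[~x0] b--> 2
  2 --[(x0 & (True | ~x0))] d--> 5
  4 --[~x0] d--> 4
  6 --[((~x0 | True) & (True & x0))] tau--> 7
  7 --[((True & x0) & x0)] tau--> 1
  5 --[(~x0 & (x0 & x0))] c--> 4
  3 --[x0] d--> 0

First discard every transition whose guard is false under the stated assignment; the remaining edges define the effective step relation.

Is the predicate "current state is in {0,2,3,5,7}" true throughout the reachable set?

Inv-set: {0,2,3,5,7}
Reachable = {0,2,3}
  0: safe
  2: safe
  3: safe

Answer: INVARIANT HOLDS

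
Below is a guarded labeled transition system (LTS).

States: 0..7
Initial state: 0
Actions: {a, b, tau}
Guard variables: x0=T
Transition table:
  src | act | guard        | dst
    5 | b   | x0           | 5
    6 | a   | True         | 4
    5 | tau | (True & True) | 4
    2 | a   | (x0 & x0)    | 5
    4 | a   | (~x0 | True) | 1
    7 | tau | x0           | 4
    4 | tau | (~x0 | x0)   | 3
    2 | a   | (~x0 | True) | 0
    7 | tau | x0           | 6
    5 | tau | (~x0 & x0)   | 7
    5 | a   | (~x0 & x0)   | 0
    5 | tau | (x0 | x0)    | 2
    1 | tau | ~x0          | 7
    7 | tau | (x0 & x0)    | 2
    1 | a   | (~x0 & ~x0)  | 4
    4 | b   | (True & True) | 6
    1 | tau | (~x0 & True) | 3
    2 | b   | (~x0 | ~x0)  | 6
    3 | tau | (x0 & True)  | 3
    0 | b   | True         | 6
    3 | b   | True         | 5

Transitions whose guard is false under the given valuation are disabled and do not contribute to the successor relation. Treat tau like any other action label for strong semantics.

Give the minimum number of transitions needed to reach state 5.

Answer: 4

Working:
BFS to 5:
  depth 0: {0}
  depth 1: {6}
  depth 2: {4}
  depth 3: {1,3}
  depth 4: {5}
first hit 5 at d=4 via b·a·tau·b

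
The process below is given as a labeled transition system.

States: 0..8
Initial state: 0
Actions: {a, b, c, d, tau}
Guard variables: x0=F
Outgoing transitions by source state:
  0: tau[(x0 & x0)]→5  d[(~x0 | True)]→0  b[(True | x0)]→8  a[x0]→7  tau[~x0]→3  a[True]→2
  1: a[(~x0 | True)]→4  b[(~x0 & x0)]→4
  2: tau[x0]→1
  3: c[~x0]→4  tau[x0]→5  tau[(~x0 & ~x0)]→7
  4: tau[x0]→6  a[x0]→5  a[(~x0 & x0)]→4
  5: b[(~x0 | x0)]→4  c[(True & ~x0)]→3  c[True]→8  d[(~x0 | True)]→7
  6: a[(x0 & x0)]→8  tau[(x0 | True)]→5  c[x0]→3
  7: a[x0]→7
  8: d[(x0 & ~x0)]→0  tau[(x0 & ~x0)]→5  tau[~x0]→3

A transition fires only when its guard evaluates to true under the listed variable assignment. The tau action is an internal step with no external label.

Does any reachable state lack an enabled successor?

Answer: DEADLOCK at state 2

Analysis:
R = {0,2,3,4,7,8}
  0: a→2  b→8  d→0  tau→3  [4 exit(s)]
  2: ∅  [no exit]
  3: c→4  tau→7  [2 exit(s)]
  4: ∅  [no exit]
  7: ∅  [no exit]
  8: tau→3  [1 exit(s)]
witness 2: a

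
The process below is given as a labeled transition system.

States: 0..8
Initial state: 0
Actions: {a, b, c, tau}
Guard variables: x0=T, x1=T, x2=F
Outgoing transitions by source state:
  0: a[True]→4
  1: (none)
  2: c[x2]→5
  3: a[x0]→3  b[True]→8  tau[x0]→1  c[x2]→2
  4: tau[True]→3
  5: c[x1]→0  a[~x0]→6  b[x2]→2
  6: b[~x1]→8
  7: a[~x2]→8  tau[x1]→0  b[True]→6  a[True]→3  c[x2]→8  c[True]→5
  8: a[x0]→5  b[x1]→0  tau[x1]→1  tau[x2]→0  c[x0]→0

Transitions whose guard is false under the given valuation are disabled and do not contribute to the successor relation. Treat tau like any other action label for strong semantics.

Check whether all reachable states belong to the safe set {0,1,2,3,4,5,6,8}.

Answer: INVARIANT HOLDS

Analysis:
Allowed set {0,1,2,3,4,5,6,8}
Reach set: {0,1,3,4,5,8}
  0: safe
  1: safe
  3: safe
  4: safe
  5: safe
  8: safe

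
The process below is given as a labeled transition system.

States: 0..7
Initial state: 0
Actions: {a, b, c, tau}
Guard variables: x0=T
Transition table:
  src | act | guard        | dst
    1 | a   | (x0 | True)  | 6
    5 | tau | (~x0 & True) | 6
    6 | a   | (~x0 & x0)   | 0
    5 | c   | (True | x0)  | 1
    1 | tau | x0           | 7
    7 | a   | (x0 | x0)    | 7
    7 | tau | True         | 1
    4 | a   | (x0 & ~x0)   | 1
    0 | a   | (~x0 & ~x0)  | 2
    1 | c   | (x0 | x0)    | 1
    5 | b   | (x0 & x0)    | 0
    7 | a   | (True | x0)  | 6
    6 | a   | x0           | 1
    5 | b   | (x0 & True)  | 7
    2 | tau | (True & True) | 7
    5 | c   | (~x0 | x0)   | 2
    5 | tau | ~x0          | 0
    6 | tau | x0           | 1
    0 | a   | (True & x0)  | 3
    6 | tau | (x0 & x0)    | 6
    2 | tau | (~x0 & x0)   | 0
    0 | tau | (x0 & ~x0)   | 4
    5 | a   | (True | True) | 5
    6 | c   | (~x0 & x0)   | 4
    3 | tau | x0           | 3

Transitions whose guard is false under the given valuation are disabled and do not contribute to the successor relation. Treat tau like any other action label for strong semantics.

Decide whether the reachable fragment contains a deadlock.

Answer: DEADLOCK-FREE

Analysis:
R = {0,3}
  0: a→3  [1 out]
  3: tau→3  [1 out]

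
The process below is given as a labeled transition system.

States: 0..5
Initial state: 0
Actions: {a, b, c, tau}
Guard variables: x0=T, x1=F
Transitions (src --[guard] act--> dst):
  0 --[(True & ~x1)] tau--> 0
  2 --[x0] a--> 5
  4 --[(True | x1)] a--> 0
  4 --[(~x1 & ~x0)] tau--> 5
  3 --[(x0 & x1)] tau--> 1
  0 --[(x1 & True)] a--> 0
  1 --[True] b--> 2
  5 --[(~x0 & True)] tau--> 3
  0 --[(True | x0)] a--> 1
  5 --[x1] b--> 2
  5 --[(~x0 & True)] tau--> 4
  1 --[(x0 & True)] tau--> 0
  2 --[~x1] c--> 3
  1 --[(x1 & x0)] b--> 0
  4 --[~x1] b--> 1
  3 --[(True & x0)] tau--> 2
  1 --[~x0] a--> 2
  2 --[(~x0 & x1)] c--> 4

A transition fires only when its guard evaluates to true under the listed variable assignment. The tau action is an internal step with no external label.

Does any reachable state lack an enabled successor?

R = {0,1,2,3,5}
  0: a→1  tau→0  [2 out]
  1: b→2  tau→0  [2 out]
  2: a→5  c→3  [2 out]
  3: tau→2  [1 out]
  5: ∅  [STUCK]
trace reaching 5: a·b·a

Answer: DEADLOCK at state 5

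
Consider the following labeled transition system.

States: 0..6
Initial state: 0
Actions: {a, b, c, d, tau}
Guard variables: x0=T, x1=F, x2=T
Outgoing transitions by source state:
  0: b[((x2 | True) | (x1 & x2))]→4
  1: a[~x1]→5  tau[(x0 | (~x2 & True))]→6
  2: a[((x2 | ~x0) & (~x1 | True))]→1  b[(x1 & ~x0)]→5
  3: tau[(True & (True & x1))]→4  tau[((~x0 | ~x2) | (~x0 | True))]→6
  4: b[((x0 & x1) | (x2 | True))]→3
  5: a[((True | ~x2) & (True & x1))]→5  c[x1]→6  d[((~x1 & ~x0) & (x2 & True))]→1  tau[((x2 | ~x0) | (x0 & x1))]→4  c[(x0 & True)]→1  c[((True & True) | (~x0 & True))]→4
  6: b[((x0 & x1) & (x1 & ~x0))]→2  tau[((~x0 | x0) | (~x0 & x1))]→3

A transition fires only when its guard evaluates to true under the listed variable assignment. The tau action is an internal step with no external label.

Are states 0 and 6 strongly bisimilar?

Answer: NOT BISIMILAR

Trace:
Bisimulation quotient by refinement:
  round 0: {{0,1,2,3,4,5,6}}
  round 1: {{0,4},{1},{2},{3,6},{5}}
  round 2: {{0},{1},{2},{3,6},{4},{5}}
stable after 3 split(s): 6 block(s)
0∈{0}, 6∈{3,6}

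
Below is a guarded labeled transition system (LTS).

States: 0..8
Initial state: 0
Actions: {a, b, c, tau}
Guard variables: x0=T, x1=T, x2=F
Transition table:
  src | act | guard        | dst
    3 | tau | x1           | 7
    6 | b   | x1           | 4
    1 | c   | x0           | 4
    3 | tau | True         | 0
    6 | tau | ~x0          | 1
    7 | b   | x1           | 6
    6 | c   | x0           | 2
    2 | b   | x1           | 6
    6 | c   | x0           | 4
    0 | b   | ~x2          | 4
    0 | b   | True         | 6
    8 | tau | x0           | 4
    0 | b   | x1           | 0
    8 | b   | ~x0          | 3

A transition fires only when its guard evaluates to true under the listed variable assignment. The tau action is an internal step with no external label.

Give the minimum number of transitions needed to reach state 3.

Answer: UNREACHABLE

Working:
BFS to 3:
  depth 0: {0}
  depth 1: {4,6}
  depth 2: {2}
3 never appears.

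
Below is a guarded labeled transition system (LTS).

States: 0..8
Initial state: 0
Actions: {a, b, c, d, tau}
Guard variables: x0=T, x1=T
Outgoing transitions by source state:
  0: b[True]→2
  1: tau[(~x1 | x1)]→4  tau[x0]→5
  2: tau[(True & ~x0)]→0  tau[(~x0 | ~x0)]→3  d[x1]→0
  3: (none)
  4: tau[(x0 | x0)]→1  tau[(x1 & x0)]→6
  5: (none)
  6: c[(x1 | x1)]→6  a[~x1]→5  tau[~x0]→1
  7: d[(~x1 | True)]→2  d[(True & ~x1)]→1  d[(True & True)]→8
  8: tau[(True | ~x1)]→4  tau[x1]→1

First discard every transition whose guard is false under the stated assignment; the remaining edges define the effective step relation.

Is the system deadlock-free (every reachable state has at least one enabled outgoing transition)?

R = {0,2}
  0: b→2  [1 exit(s)]
  2: d→0  [1 exit(s)]

Answer: DEADLOCK-FREE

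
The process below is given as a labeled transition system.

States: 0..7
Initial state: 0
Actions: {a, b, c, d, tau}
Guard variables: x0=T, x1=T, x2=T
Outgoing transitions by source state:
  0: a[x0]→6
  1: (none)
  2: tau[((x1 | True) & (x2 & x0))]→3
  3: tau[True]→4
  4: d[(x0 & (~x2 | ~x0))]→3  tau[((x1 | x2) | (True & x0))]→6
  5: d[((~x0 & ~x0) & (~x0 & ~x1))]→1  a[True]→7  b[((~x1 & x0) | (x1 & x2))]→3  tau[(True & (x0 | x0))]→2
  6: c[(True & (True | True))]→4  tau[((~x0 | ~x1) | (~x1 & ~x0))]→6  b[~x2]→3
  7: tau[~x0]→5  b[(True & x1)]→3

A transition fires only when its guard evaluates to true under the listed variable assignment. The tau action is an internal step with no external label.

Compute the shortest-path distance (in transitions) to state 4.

Breadth-first toward 4:
  L0 = {0}
  L1 = {6}
  L2 = {4}
4 enters at depth 2; path a·c

Answer: 2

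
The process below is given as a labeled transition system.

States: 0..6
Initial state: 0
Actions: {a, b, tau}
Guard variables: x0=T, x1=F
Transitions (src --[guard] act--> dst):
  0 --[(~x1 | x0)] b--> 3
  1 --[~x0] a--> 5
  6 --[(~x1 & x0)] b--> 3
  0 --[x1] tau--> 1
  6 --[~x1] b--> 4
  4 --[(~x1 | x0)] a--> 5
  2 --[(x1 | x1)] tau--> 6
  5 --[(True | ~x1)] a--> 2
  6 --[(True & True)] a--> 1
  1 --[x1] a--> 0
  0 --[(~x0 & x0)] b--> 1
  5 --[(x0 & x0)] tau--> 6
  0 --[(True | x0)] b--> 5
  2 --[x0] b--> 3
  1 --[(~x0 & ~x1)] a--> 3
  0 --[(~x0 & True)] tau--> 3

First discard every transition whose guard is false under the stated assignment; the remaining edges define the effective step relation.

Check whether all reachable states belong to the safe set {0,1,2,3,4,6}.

Safe = {0,1,2,3,4,6}
Reachable = {0,1,2,3,4,5,6}
  0: ✓
  1: ✓
  2: ✓
  3: ✓
  4: ✓
  5: VIOLATES
  6: ✓
witness against invariant: b → 5

Answer: INVARIANT VIOLATED at state 5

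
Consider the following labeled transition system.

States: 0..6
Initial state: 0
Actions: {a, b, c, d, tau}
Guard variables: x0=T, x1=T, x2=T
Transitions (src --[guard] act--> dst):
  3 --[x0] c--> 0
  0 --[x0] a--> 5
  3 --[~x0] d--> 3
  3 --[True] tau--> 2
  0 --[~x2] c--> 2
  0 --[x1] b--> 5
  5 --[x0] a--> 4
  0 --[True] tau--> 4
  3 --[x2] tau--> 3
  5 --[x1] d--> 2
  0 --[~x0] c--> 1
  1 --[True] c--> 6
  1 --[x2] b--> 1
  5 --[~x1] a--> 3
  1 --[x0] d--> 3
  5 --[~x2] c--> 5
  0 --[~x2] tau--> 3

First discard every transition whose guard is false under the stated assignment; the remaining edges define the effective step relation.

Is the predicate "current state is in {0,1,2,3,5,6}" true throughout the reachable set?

Answer: INVARIANT VIOLATED at state 4

Working:
Inv-set: {0,1,2,3,5,6}
Reach set: {0,2,4,5}
  0: ✓
  2: ✓
  4: outside
  5: ✓
witness against invariant: tau → 4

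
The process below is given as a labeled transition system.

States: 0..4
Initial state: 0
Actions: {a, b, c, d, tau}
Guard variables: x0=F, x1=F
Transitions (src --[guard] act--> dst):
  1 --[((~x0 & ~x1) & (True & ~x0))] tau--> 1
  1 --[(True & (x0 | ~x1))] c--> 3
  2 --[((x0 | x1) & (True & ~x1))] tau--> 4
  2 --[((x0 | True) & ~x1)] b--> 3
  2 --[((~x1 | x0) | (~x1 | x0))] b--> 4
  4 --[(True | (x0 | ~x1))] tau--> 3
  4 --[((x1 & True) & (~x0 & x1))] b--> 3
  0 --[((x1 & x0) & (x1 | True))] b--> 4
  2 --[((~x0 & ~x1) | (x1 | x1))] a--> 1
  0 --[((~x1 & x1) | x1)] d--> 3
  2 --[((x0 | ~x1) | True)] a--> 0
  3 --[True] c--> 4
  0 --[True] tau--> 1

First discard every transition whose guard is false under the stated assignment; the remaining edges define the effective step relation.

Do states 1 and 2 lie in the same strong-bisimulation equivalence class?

Bisimulation quotient by refinement:
  round 0: {{0,1,2,3,4}}
  round 1: {{0,4},{1},{2},{3}}
  round 2: {{0},{1},{2},{3},{4}}
stable after 3 split(s): 5 block(s)
[1]={1}  [2]={2}

Answer: NOT BISIMILAR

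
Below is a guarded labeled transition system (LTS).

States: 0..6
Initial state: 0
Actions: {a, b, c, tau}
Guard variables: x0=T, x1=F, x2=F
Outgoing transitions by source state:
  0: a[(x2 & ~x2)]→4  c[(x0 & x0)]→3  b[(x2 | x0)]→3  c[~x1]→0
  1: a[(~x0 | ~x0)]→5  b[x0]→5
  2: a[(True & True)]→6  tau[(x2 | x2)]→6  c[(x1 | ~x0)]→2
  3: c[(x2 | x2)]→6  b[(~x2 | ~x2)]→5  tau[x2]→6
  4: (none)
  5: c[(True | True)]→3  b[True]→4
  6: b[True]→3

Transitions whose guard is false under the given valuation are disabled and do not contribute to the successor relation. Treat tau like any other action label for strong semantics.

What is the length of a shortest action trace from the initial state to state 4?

Layered search for 4:
  depth 0: {0}
  depth 1: {3}
  depth 2: {5}
  depth 3: {4}
first hit 4 at d=3 via b·b·b

Answer: 3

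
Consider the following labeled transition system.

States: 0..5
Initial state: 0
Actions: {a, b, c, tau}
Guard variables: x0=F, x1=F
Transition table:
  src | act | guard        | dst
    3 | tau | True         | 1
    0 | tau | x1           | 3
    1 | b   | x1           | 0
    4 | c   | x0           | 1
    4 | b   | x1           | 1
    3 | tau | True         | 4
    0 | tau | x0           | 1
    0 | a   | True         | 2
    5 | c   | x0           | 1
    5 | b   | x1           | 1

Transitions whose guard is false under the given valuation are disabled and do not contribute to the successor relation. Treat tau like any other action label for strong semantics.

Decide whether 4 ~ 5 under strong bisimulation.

Answer: BISIMILAR

Trace:
Compute ~ classes (split until stable):
  π0 = {{0,1,2,3,4,5}}
  π1 = {{0},{1,2,4,5},{3}}
stable after 2 split(s): 3 block(s)
[4]={1,2,4,5}  [5]={1,2,4,5}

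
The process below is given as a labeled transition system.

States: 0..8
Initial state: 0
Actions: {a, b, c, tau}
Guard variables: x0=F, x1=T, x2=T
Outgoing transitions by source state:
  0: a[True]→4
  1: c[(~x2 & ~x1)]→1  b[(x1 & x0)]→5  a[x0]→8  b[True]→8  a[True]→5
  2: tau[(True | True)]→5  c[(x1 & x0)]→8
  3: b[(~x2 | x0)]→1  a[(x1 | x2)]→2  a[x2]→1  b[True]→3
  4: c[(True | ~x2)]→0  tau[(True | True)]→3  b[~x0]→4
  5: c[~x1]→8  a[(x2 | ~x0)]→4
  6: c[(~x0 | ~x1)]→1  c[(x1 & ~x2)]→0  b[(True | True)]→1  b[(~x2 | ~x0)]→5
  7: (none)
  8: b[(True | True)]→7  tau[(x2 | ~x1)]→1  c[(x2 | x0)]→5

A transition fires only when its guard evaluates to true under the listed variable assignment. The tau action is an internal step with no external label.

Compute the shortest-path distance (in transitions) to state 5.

Answer: 4

Analysis:
Layered search for 5:
  L0 = {0}
  L1 = {4}
  L2 = {3}
  L3 = {1,2}
  L4 = {5,8}
first hit 5 at d=4 via a·tau·a·a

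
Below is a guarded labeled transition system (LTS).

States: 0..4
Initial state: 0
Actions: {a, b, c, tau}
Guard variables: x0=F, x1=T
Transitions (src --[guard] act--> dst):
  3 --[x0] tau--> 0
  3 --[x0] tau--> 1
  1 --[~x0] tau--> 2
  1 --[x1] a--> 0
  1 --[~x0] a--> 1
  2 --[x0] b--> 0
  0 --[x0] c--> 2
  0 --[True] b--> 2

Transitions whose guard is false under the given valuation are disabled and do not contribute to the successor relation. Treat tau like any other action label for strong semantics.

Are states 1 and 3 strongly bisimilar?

Answer: NOT BISIMILAR

Trace:
Bisimulation quotient by refinement:
  P[0] = {{0,1,2,3,4}}
  P[1] = {{0},{1},{2,3,4}}
3 equivalence class(es) (converged in 2)
class of 1: {1}; class of 3: {2,3,4}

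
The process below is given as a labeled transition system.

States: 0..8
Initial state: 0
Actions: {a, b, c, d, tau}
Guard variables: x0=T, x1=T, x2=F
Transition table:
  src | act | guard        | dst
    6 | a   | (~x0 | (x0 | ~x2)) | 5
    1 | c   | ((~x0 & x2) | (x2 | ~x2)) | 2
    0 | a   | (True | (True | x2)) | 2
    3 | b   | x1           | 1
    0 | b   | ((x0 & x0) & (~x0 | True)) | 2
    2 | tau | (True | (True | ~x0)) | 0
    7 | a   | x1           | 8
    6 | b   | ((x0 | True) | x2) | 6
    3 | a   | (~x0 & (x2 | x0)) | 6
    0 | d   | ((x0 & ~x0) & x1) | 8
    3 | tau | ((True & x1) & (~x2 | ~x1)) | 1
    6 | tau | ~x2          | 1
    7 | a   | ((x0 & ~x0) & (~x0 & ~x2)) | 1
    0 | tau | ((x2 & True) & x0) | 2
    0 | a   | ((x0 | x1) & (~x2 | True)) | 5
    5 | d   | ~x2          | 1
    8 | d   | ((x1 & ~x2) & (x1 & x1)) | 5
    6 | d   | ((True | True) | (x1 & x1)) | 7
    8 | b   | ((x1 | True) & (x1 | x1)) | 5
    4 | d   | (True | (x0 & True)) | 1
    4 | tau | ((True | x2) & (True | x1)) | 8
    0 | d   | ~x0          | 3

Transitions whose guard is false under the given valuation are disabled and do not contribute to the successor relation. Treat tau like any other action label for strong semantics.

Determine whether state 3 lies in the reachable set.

Answer: UNREACHABLE

Working:
After dropping false guards: 17 live edges.
L0 = {0}
L1 = {2,5}  total {0,2,5}
L2 = {1}  total {0,1,2,5}
Reachable = {0,1,2,5}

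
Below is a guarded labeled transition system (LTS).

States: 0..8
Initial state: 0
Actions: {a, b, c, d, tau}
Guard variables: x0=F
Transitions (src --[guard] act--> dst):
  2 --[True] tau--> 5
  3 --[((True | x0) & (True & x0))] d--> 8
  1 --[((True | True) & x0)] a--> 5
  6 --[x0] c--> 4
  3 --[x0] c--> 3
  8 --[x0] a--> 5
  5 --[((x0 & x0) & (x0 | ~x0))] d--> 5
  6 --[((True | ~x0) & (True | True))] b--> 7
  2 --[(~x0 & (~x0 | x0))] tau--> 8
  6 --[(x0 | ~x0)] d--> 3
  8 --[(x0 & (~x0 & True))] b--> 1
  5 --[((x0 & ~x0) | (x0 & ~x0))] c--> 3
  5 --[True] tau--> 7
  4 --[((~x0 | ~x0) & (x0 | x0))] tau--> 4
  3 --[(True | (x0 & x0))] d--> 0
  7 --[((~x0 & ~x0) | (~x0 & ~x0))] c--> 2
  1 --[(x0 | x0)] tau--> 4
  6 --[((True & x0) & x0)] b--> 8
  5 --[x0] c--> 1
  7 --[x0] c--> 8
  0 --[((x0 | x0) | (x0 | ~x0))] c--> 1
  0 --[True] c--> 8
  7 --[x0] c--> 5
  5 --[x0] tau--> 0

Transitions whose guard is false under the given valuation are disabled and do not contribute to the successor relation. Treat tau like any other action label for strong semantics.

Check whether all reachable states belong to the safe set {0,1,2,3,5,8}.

Safe = {0,1,2,3,5,8}
Reach set: {0,1,8}
  0: safe
  1: safe
  8: safe

Answer: INVARIANT HOLDS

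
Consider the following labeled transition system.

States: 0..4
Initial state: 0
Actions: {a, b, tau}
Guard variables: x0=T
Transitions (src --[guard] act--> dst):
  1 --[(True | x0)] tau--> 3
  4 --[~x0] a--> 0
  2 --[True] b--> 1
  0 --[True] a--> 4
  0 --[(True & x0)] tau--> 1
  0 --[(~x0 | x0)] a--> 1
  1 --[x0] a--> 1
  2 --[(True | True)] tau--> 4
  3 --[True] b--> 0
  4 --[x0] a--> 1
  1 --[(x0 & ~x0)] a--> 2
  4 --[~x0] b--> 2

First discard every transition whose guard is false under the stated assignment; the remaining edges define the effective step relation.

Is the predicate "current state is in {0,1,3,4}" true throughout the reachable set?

Answer: INVARIANT HOLDS

Working:
Safe = {0,1,3,4}
R = {0,1,3,4}
  0: safe
  1: safe
  3: safe
  4: safe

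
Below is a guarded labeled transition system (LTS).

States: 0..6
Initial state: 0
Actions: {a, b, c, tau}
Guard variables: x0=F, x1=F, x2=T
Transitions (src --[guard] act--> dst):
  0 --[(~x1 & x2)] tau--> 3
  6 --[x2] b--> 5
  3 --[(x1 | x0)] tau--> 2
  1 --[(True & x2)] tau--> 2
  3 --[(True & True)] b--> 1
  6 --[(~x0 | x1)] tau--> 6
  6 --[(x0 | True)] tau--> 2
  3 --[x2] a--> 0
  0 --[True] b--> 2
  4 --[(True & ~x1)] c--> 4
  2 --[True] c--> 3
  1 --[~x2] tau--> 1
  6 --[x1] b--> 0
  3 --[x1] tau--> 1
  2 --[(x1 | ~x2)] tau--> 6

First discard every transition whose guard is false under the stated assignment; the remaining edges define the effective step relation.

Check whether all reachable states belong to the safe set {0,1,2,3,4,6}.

Answer: INVARIANT HOLDS

Working:
Allowed set {0,1,2,3,4,6}
R = {0,1,2,3}
  0: ok
  1: ok
  2: ok
  3: ok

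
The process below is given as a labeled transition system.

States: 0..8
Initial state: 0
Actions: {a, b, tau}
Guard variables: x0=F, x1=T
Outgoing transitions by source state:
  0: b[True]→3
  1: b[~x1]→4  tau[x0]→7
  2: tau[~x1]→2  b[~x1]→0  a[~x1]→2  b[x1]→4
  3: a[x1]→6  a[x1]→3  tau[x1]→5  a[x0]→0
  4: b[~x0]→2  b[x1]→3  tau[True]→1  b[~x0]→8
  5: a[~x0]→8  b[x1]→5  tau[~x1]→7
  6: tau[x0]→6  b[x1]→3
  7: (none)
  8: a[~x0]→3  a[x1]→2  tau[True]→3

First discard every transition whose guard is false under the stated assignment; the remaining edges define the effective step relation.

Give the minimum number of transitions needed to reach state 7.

Answer: UNREACHABLE

Working:
Layered search for 7:
  Layer 0: {0}
  Layer 1: {3}
  Layer 2: {5,6}
  Layer 3: {8}
  Layer 4: {2}
  Layer 5: {4}
  Layer 6: {1}
7 never appears.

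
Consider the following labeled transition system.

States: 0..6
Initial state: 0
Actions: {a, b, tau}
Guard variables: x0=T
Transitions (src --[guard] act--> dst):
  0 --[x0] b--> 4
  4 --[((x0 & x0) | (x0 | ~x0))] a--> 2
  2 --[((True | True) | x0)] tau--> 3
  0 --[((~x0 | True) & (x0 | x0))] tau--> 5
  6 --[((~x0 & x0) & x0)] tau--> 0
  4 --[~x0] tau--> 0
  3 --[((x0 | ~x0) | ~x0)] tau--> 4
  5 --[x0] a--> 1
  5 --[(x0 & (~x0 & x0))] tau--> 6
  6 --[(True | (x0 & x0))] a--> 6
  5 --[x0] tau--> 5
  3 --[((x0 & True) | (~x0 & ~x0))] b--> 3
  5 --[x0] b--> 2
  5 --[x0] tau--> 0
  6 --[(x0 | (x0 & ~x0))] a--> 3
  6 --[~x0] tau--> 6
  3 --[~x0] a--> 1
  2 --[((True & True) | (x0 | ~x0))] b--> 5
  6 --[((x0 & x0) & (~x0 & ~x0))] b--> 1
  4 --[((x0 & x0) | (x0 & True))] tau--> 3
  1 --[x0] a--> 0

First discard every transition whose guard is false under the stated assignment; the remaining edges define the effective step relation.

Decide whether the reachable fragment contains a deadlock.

Reachable = {0,1,2,3,4,5}
  0: b→4  tau→5  [deg 2]
  1: a→0  [deg 1]
  2: b→5  tau→3  [deg 2]
  3: b→3  tau→4  [deg 2]
  4: a→2  tau→3  [deg 2]
  5: a→1  b→2  tau→0  tau→5  [deg 4]

Answer: DEADLOCK-FREE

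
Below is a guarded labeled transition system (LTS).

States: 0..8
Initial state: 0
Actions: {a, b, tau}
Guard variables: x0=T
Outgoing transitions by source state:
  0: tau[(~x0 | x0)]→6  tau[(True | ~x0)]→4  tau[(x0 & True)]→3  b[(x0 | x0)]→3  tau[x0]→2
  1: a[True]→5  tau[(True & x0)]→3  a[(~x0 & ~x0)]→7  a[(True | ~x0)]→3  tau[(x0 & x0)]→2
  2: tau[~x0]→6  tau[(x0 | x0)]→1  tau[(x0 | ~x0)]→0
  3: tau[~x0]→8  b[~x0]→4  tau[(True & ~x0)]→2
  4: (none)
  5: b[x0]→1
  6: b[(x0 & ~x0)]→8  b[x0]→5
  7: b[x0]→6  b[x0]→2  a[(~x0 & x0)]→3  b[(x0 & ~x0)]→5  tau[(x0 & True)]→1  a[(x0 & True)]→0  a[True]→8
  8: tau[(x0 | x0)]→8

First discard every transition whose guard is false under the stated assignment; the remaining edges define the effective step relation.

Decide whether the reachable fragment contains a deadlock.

Answer: DEADLOCK at state 3

Working:
R = {0,1,2,3,4,5,6}
  0: b→3  tau→2  tau→3  tau→4  tau→6  [deg 5]
  1: a→3  a→5  tau→2  tau→3  [deg 4]
  2: tau→0  tau→1  [deg 2]
  3: ∅  [deadlock]
  4: ∅  [deadlock]
  5: b→1  [deg 1]
  6: b→5  [deg 1]
Path to 3: tau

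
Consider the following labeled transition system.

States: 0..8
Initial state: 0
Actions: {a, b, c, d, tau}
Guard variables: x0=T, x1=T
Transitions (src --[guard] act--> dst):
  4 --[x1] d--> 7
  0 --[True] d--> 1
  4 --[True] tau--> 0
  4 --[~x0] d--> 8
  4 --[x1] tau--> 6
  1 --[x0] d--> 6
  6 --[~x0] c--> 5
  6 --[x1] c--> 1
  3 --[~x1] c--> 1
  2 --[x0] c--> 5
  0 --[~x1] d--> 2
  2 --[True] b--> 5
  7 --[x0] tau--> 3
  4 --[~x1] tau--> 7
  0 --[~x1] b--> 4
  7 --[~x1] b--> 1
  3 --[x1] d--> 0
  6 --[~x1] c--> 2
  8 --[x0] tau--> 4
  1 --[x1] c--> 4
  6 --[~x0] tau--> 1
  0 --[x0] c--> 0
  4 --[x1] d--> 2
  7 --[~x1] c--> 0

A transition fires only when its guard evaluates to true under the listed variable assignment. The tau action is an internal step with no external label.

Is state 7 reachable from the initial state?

Guard filter leaves 14 enabled edge(s).
depth 0: {0}
depth 1: {1}  total {0,1}
depth 2: {4,6}  total {0,1,4,6}
depth 3: {2,7}  total {0,1,2,4,6,7}
depth 4: {3,5}  total {0,1,2,3,4,5,6,7}
Reach set: {0,1,2,3,4,5,6,7}
Path to 7: d·c·d

Answer: REACHABLE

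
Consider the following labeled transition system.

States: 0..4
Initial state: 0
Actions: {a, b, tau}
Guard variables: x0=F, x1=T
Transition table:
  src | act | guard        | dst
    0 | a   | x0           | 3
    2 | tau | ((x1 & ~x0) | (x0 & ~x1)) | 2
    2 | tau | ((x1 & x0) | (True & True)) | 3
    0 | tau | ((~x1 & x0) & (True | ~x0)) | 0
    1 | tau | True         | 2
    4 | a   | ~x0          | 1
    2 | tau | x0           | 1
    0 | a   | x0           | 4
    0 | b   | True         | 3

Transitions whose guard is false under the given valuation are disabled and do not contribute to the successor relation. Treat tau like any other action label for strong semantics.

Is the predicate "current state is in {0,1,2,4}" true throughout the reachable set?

Answer: INVARIANT VIOLATED at state 3

Working:
Safe = {0,1,2,4}
Reachable = {0,3}
  0: ✓
  3: ✗ unsafe
witness against invariant: b → 3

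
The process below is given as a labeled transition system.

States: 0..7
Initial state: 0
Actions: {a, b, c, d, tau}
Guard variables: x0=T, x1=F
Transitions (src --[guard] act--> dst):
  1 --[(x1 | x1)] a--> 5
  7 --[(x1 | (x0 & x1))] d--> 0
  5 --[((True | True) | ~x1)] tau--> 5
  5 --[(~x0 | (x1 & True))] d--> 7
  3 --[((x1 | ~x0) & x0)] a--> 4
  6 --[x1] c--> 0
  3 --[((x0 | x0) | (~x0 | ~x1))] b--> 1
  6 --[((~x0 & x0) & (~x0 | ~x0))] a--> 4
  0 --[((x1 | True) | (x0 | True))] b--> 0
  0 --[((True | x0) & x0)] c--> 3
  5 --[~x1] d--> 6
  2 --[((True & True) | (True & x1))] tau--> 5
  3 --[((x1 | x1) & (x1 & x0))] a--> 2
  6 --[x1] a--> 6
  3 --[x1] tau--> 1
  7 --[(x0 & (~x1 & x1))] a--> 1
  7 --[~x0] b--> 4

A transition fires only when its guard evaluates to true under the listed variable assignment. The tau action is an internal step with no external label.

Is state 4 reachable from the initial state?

Answer: UNREACHABLE

Analysis:
6 transition(s) survive guard evaluation.
depth 0: {0}
depth 1: {3}  cumulative {0,3}
depth 2: {1}  cumulative {0,1,3}
Reachable = {0,1,3}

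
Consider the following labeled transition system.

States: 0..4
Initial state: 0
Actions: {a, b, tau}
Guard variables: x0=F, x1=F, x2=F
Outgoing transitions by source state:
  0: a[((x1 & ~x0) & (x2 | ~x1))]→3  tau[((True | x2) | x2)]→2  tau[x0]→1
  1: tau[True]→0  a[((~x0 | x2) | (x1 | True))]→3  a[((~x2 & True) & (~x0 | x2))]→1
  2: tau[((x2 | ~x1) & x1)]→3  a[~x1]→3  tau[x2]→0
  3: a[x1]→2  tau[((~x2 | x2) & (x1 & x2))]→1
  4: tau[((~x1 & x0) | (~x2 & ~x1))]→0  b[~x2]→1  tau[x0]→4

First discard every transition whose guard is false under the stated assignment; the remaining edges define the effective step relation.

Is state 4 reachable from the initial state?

Answer: UNREACHABLE

Working:
Guard filter leaves 7 enabled edge(s).
depth 0: {0}
depth 1: {2}  cumulative {0,2}
depth 2: {3}  cumulative {0,2,3}
Reach set: {0,2,3}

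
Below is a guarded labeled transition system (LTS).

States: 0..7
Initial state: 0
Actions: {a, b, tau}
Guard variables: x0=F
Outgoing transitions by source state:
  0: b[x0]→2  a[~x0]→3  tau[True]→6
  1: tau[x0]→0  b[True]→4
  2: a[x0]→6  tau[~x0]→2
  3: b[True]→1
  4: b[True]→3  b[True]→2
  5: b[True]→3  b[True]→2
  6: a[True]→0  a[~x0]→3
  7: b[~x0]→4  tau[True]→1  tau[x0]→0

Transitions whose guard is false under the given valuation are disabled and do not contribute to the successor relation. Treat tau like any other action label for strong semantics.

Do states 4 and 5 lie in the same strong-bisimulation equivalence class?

Bisimulation quotient by refinement:
  π0 = {{0,1,2,3,4,5,6,7}}
  π1 = {{0},{1,3,4,5},{2},{6},{7}}
  π2 = {{0},{1,3},{2},{4,5},{6},{7}}
  π3 = {{0},{1},{2},{3},{4,5},{6},{7}}
stable after 4 split(s): 7 block(s)
class of 4: {4,5}; class of 5: {4,5}

Answer: BISIMILAR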